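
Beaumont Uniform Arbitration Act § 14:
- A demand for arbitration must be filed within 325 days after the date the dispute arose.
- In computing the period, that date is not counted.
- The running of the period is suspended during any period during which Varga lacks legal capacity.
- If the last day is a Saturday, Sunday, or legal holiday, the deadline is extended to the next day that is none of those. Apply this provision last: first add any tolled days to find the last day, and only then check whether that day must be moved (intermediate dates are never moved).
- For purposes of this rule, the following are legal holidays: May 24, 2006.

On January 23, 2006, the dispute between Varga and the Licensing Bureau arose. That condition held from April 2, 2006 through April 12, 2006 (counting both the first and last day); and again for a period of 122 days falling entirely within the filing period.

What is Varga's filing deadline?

April 26, 2007

325 days after January 23, 2006 is December 14, 2006.
From April 2, 2006 through April 12, 2006 inclusive is 11 days; tolling adds 11 days: December 14, 2006 + 11 days = December 25, 2006.
Tolling adds 122 days: December 25, 2006 + 122 days = April 26, 2007.
April 26, 2007 is a Thursday and not a legal holiday, so no extension applies.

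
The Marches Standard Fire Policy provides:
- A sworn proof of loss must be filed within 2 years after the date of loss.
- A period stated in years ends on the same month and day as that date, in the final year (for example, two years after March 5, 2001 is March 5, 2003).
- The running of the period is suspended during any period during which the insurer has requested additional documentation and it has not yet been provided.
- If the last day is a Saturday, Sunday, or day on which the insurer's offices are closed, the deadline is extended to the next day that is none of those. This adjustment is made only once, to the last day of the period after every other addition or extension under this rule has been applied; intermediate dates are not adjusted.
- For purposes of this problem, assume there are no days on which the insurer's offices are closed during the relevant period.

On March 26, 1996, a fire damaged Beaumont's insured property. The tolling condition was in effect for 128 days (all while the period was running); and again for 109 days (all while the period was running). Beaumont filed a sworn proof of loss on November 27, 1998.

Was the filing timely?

2 years after March 26, 1996 is March 26, 1998.
Tolling adds 128 days: March 26, 1998 + 128 days = August 1, 1998.
Tolling adds 109 days: August 1, 1998 + 109 days = November 18, 1998.
November 18, 1998 is a Wednesday and not a day on which the insurer's offices are closed, so no extension applies.
The deadline is November 18, 1998; the filing on November 27, 1998 is after that date.

No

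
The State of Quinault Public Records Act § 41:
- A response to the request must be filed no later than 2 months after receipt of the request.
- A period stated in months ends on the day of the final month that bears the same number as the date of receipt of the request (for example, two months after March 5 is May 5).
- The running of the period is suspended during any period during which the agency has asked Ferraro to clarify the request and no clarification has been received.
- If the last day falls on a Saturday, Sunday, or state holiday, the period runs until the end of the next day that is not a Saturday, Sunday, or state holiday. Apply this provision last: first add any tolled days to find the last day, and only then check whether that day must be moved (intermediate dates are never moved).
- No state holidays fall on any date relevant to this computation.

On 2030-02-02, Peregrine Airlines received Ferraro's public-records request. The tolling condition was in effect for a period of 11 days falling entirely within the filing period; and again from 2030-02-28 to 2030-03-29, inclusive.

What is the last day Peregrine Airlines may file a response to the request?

May 13, 2030

2 months after 2030-02-02 is April 2, 2030.
Tolling adds 11 days: April 2, 2030 + 11 days = April 13, 2030.
From February 28, 2030 through March 29, 2030 inclusive is 30 days; tolling adds 30 days: April 13, 2030 + 30 days = May 13, 2030.
May 13, 2030 is a Monday and not a state holiday, so no extension applies.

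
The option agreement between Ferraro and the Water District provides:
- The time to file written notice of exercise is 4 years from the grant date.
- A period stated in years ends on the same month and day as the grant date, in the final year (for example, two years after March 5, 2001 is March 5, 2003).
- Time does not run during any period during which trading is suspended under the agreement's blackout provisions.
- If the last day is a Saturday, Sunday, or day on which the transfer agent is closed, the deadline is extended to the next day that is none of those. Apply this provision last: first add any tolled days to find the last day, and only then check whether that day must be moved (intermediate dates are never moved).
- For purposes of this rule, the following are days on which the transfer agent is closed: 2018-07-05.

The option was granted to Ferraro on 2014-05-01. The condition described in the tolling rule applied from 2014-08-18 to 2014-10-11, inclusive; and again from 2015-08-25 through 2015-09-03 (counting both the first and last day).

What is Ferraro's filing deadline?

4 years after 2014-05-01 is May 1, 2018.
From August 18, 2014 through October 11, 2014 inclusive is 55 days; tolling adds 55 days: May 1, 2018 + 55 days = June 25, 2018.
From August 25, 2015 through September 3, 2015 inclusive is 10 days; tolling adds 10 days: June 25, 2018 + 10 days = July 5, 2018.
July 5, 2018 is a listed holiday. The next qualifying day is July 6, 2018.

July 6, 2018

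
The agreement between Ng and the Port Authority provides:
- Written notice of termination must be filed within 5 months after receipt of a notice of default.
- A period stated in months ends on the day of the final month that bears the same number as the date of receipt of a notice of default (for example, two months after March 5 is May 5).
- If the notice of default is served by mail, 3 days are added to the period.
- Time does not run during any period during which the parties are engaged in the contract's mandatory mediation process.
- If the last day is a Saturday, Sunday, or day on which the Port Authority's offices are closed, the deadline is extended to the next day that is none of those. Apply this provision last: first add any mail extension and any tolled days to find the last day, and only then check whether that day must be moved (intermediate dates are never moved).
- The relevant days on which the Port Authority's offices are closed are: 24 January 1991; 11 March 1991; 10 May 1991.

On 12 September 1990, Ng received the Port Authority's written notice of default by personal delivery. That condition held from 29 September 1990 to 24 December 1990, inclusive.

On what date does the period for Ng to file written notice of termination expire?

May 13, 1991

5 months after 12 September 1990 is February 12, 1991.
Service was not by mail, so no mail extension applies.
From September 29, 1990 through December 24, 1990 inclusive is 87 days; tolling adds 87 days: February 12, 1991 + 87 days = May 10, 1991.
May 10, 1991 is a listed holiday; May 11, 1991 is Saturday; May 12, 1991 is Sunday. The next qualifying day is May 13, 1991.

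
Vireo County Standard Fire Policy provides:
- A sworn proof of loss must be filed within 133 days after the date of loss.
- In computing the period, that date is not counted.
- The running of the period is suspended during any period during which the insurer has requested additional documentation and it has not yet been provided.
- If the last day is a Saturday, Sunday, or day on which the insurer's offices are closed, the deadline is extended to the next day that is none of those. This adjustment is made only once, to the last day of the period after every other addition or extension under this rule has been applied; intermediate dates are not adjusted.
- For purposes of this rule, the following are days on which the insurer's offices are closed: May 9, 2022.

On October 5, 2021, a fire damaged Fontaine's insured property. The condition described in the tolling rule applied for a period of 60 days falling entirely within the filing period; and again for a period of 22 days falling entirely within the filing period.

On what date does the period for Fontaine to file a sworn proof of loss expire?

133 days after October 5, 2021 is February 15, 2022.
Tolling adds 60 days: February 15, 2022 + 60 days = April 16, 2022.
Tolling adds 22 days: April 16, 2022 + 22 days = May 8, 2022.
May 8, 2022 is Sunday; May 9, 2022 is a listed holiday. The next qualifying day is May 10, 2022.

May 10, 2022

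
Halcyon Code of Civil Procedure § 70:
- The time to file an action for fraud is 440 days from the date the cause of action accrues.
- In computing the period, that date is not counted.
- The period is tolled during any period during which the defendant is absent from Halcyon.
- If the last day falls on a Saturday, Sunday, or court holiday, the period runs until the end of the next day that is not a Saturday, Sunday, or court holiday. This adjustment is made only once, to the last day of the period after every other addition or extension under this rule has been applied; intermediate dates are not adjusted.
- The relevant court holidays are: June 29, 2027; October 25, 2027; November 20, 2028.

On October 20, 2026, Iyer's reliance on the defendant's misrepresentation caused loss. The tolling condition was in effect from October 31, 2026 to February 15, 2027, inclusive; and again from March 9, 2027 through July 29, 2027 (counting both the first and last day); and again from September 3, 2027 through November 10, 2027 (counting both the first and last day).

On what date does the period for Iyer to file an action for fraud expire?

440 days after October 20, 2026 is January 3, 2028.
From October 31, 2026 through February 15, 2027 inclusive is 108 days; tolling adds 108 days: January 3, 2028 + 108 days = April 20, 2028.
From March 9, 2027 through July 29, 2027 inclusive is 143 days; tolling adds 143 days: April 20, 2028 + 143 days = September 10, 2028.
From September 3, 2027 through November 10, 2027 inclusive is 69 days; tolling adds 69 days: September 10, 2028 + 69 days = November 18, 2028.
November 18, 2028 is Saturday; November 19, 2028 is Sunday; November 20, 2028 is a listed holiday. The next qualifying day is November 21, 2028.

November 21, 2028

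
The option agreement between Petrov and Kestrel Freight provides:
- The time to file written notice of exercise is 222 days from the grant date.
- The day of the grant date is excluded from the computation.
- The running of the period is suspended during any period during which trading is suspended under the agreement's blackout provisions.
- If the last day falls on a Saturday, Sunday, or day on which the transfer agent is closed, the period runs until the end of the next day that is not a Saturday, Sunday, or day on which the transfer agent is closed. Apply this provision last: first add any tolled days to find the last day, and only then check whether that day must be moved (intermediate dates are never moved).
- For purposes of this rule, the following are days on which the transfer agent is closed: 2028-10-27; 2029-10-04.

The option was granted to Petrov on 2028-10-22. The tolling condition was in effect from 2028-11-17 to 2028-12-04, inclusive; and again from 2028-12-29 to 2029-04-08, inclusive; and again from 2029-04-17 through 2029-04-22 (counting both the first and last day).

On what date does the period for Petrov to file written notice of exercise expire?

222 days after 2028-10-22 is June 1, 2029.
From November 17, 2028 through December 4, 2028 inclusive is 18 days; tolling adds 18 days: June 1, 2029 + 18 days = June 19, 2029.
From December 29, 2028 through April 8, 2029 inclusive is 101 days; tolling adds 101 days: June 19, 2029 + 101 days = September 28, 2029.
From April 17, 2029 through April 22, 2029 inclusive is 6 days; tolling adds 6 days: September 28, 2029 + 6 days = October 4, 2029.
October 4, 2029 is a listed holiday. The next qualifying day is October 5, 2029.

October 5, 2029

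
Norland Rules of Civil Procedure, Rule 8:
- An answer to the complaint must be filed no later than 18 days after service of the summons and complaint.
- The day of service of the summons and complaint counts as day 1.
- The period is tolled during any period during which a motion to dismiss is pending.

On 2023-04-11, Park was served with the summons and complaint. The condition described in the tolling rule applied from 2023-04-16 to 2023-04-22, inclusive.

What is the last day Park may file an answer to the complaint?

May 5, 2023

Counting 2023-04-11 as day 1, day 18 is April 28, 2023.
From April 16, 2023 through April 22, 2023 inclusive is 7 days; tolling adds 7 days: April 28, 2023 + 7 days = May 5, 2023.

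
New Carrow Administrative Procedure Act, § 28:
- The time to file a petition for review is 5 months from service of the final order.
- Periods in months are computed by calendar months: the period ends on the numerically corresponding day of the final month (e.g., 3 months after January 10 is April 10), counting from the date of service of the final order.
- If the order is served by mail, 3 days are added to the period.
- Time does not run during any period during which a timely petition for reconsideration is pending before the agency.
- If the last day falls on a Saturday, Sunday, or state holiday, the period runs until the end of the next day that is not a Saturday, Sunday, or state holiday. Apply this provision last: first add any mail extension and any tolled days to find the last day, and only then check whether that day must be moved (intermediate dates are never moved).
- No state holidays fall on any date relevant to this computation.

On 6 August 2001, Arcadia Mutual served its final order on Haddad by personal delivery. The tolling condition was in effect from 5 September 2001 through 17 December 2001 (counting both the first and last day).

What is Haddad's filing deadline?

5 months after 6 August 2001 is January 6, 2002.
Service was not by mail, so no mail extension applies.
From September 5, 2001 through December 17, 2001 inclusive is 104 days; tolling adds 104 days: January 6, 2002 + 104 days = April 20, 2002.
April 20, 2002 is Saturday; April 21, 2002 is Sunday. The next qualifying day is April 22, 2002.

April 22, 2002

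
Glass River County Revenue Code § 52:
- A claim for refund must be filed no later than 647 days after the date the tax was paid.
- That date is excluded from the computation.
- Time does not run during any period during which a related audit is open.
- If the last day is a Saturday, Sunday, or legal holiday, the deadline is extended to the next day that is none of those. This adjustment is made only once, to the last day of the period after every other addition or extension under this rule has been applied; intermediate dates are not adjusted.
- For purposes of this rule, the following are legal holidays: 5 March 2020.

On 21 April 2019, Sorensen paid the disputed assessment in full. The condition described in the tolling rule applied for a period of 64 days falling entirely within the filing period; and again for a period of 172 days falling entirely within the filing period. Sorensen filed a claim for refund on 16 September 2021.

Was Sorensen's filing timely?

Yes

647 days after 21 April 2019 is January 27, 2021.
Tolling adds 64 days: January 27, 2021 + 64 days = April 1, 2021.
Tolling adds 172 days: April 1, 2021 + 172 days = September 20, 2021.
September 20, 2021 is a Monday and not a legal holiday, so no extension applies.
The deadline is September 20, 2021; the filing on September 16, 2021 is on or before that date.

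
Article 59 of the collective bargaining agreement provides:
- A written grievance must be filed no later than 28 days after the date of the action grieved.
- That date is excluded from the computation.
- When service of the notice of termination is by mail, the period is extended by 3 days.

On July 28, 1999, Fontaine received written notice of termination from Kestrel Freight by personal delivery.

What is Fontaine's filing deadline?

28 days after July 28, 1999 is August 25, 1999.
Service was not by mail, so no mail extension applies.

August 25, 1999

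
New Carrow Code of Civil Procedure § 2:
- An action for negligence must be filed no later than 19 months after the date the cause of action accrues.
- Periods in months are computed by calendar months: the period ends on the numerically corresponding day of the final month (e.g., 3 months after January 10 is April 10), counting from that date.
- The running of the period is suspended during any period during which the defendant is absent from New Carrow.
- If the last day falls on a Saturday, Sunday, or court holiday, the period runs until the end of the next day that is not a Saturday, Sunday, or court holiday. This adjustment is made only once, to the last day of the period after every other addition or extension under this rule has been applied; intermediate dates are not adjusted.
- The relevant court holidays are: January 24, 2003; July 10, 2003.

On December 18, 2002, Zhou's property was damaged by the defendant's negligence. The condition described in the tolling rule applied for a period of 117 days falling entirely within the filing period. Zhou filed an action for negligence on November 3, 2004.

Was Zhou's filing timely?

19 months after December 18, 2002 is July 18, 2004.
Tolling adds 117 days: July 18, 2004 + 117 days = November 12, 2004.
November 12, 2004 is a Friday and not a court holiday, so no extension applies.
The deadline is November 12, 2004; the filing on November 3, 2004 is on or before that date.

Yes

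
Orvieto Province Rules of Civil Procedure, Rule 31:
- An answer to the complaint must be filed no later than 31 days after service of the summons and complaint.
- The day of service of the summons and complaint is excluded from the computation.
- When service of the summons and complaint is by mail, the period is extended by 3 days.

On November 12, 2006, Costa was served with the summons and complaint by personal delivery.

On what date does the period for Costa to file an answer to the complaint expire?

December 13, 2006

31 days after November 12, 2006 is December 13, 2006.
Service was not by mail, so no mail extension applies.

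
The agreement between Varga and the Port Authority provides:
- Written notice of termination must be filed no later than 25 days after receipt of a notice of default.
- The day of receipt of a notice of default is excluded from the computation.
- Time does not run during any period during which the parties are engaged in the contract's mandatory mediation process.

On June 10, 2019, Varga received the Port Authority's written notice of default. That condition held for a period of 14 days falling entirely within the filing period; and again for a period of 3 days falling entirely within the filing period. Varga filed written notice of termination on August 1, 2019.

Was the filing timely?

No

25 days after June 10, 2019 is July 5, 2019.
Tolling adds 14 days: July 5, 2019 + 14 days = July 19, 2019.
Tolling adds 3 days: July 19, 2019 + 3 days = July 22, 2019.
The deadline is July 22, 2019; the filing on August 1, 2019 is after that date.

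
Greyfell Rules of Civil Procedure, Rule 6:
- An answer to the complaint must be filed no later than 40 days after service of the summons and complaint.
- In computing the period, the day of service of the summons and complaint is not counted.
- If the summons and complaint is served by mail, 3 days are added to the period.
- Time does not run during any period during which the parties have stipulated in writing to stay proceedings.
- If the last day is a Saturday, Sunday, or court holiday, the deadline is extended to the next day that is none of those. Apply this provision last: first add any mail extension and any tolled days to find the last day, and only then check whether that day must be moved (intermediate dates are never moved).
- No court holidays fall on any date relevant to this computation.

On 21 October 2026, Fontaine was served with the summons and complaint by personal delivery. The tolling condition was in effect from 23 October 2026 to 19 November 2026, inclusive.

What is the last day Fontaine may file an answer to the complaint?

December 28, 2026

40 days after 21 October 2026 is November 30, 2026.
Service was not by mail, so no mail extension applies.
From October 23, 2026 through November 19, 2026 inclusive is 28 days; tolling adds 28 days: November 30, 2026 + 28 days = December 28, 2026.
December 28, 2026 is a Monday and not a court holiday, so no extension applies.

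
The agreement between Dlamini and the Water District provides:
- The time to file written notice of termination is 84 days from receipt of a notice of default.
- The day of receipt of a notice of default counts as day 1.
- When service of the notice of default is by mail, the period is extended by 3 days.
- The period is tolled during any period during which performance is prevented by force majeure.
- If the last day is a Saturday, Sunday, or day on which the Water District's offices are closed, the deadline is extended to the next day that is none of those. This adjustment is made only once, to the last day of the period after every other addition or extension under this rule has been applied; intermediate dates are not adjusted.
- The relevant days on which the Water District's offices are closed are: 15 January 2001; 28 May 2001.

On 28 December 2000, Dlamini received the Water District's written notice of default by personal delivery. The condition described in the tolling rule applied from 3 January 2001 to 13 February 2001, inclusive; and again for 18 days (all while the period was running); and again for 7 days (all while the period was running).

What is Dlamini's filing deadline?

Counting 28 December 2000 as day 1, day 84 is March 21, 2001.
Service was not by mail, so no mail extension applies.
From January 3, 2001 through February 13, 2001 inclusive is 42 days; tolling adds 42 days: March 21, 2001 + 42 days = May 2, 2001.
Tolling adds 18 days: May 2, 2001 + 18 days = May 20, 2001.
Tolling adds 7 days: May 20, 2001 + 7 days = May 27, 2001.
May 27, 2001 is Sunday; May 28, 2001 is a listed holiday. The next qualifying day is May 29, 2001.

May 29, 2001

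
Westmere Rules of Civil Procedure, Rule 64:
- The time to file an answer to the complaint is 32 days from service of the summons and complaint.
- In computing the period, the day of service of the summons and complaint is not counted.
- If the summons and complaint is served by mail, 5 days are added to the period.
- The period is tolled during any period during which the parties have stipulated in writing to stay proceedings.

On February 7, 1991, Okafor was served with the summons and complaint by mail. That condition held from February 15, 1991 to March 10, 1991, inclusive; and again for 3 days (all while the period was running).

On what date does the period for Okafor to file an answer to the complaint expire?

32 days after February 7, 1991 is March 11, 1991.
Service was by mail, adding 5 days: March 11, 1991 + 5 days = March 16, 1991.
From February 15, 1991 through March 10, 1991 inclusive is 24 days; tolling adds 24 days: March 16, 1991 + 24 days = April 9, 1991.
Tolling adds 3 days: April 9, 1991 + 3 days = April 12, 1991.

April 12, 1991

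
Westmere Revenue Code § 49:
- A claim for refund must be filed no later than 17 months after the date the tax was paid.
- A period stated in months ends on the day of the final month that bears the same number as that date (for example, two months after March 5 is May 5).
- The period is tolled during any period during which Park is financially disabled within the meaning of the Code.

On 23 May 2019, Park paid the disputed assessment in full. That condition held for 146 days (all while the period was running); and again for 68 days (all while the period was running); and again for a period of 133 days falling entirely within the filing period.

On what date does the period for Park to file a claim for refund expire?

17 months after 23 May 2019 is October 23, 2020.
Tolling adds 146 days: October 23, 2020 + 146 days = March 18, 2021.
Tolling adds 68 days: March 18, 2021 + 68 days = May 25, 2021.
Tolling adds 133 days: May 25, 2021 + 133 days = October 5, 2021.

October 5, 2021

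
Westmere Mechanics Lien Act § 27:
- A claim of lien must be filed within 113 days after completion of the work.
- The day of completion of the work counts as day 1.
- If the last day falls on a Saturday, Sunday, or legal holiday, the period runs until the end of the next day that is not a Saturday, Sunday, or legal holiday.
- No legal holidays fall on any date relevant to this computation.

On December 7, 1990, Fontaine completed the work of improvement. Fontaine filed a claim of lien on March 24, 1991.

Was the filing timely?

Counting December 7, 1990 as day 1, day 113 is March 29, 1991.
March 29, 1991 is a Friday and not a legal holiday, so no extension applies.
The deadline is March 29, 1991; the filing on March 24, 1991 is on or before that date.

Yes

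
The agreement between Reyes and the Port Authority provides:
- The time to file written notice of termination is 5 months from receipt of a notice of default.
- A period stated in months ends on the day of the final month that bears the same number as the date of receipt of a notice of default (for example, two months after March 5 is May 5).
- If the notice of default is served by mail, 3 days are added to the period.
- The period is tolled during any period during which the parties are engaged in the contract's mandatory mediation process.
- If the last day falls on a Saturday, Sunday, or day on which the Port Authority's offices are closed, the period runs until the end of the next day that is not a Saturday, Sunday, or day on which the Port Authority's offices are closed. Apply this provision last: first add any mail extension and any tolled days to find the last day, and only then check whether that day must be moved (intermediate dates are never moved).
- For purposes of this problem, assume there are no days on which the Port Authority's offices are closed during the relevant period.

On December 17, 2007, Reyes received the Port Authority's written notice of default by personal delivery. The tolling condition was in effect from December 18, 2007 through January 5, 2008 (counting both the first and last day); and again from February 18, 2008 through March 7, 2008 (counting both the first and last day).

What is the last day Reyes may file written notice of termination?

June 24, 2008

5 months after December 17, 2007 is May 17, 2008.
Service was not by mail, so no mail extension applies.
From December 18, 2007 through January 5, 2008 inclusive is 19 days; tolling adds 19 days: May 17, 2008 + 19 days = June 5, 2008.
From February 18, 2008 through March 7, 2008 inclusive is 19 days; tolling adds 19 days: June 5, 2008 + 19 days = June 24, 2008.
June 24, 2008 is a Tuesday and not a day on which the Port Authority's offices are closed, so no extension applies.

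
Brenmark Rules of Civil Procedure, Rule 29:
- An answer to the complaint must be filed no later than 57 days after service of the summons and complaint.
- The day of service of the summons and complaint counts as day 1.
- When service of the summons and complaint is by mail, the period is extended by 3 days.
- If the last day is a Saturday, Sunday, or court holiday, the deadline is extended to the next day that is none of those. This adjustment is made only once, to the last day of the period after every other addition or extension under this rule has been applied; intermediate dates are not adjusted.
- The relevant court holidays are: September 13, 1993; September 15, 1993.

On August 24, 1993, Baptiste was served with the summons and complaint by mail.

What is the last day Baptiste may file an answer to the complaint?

Counting August 24, 1993 as day 1, day 57 is October 19, 1993.
Service was by mail, adding 3 days: October 19, 1993 + 3 days = October 22, 1993.
October 22, 1993 is a Friday and not a court holiday, so no extension applies.

October 22, 1993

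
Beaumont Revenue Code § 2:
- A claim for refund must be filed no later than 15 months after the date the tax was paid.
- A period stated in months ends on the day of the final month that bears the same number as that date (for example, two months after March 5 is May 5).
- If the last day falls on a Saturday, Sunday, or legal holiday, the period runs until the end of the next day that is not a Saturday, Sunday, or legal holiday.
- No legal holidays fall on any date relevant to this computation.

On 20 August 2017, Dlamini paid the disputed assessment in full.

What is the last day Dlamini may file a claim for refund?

15 months after 20 August 2017 is November 20, 2018.
November 20, 2018 is a Tuesday and not a legal holiday, so no extension applies.

November 20, 2018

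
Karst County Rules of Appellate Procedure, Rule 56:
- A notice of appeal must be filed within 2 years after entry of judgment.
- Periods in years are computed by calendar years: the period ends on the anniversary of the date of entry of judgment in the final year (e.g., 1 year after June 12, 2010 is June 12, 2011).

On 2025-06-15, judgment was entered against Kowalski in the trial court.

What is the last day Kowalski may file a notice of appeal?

2 years after 2025-06-15 is June 15, 2027.

June 15, 2027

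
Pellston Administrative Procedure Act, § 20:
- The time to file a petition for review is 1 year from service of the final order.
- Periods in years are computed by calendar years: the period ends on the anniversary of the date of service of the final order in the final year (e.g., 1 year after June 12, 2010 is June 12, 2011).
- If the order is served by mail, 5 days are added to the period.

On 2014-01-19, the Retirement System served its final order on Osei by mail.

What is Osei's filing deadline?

1 year after 2014-01-19 is January 19, 2015.
Service was by mail, adding 5 days: January 19, 2015 + 5 days = January 24, 2015.

January 24, 2015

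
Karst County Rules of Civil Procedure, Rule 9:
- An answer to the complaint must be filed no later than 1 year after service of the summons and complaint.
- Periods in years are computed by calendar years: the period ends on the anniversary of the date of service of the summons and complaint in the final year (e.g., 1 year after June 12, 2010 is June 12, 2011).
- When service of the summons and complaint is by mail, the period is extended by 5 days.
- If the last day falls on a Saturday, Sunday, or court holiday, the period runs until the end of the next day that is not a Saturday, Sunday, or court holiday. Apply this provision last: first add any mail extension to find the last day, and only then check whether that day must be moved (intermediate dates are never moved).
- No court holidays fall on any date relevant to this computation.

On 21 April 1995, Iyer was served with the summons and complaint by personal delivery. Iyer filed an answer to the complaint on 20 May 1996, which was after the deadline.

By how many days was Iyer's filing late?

1 year after 21 April 1995 is April 21, 1996.
Service was not by mail, so no mail extension applies.
April 21, 1996 is Sunday. The next qualifying day is April 22, 1996.
The deadline is April 22, 1996; from April 22, 1996 to May 20, 1996 is 28 days.

28 days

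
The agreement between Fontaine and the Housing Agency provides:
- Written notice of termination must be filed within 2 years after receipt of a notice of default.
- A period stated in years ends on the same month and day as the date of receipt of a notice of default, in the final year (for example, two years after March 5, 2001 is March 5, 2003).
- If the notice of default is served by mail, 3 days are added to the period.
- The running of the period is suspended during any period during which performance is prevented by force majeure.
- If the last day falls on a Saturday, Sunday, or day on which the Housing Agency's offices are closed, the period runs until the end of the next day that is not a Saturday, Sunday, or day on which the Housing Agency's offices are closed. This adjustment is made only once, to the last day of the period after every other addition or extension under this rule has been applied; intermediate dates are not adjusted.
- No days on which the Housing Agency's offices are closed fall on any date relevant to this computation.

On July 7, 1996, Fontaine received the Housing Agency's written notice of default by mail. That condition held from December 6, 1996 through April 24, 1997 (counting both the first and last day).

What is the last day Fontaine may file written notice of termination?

November 27, 1998

2 years after July 7, 1996 is July 7, 1998.
Service was by mail, adding 3 days: July 7, 1998 + 3 days = July 10, 1998.
From December 6, 1996 through April 24, 1997 inclusive is 140 days; tolling adds 140 days: July 10, 1998 + 140 days = November 27, 1998.
November 27, 1998 is a Friday and not a day on which the Housing Agency's offices are closed, so no extension applies.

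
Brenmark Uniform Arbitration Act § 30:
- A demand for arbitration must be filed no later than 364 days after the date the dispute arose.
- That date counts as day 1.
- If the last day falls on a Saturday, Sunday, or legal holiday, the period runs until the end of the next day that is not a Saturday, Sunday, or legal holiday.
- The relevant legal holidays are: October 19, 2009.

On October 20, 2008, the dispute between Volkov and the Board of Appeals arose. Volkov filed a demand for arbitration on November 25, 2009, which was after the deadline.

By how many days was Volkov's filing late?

36 days

Counting October 20, 2008 as day 1, day 364 is October 18, 2009.
October 18, 2009 is Sunday; October 19, 2009 is a listed holiday. The next qualifying day is October 20, 2009.
The deadline is October 20, 2009; from October 20, 2009 to November 25, 2009 is 36 days.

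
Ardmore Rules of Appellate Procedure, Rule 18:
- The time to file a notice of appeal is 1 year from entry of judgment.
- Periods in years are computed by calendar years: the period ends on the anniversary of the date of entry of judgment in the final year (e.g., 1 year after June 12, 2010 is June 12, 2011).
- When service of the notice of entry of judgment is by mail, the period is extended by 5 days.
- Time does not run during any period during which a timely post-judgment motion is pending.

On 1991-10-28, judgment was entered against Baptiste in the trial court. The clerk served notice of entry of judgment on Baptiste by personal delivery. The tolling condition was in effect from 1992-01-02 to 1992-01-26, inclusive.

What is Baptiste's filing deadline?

November 22, 1992

1 year after 1991-10-28 is October 28, 1992.
Service was not by mail, so no mail extension applies.
From January 2, 1992 through January 26, 1992 inclusive is 25 days; tolling adds 25 days: October 28, 1992 + 25 days = November 22, 1992.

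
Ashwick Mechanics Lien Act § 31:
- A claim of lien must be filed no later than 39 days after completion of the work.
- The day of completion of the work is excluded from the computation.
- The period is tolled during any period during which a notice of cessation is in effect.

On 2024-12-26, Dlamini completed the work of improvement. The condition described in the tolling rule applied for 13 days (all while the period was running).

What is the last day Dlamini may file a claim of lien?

39 days after 2024-12-26 is February 3, 2025.
Tolling adds 13 days: February 3, 2025 + 13 days = February 16, 2025.

February 16, 2025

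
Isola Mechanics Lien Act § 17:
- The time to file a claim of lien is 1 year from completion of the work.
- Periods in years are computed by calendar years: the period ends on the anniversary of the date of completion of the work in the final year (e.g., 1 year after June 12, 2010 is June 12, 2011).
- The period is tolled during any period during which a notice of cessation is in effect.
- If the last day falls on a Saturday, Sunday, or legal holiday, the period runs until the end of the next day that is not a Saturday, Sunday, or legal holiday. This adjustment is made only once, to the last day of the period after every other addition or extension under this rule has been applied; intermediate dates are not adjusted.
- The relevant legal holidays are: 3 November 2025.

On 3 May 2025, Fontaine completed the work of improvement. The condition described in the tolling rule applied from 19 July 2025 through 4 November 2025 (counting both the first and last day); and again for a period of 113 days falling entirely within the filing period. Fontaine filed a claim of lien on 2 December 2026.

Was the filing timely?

Yes

1 year after 3 May 2025 is May 3, 2026.
From July 19, 2025 through November 4, 2025 inclusive is 109 days; tolling adds 109 days: May 3, 2026 + 109 days = August 20, 2026.
Tolling adds 113 days: August 20, 2026 + 113 days = December 11, 2026.
December 11, 2026 is a Friday and not a legal holiday, so no extension applies.
The deadline is December 11, 2026; the filing on December 2, 2026 is on or before that date.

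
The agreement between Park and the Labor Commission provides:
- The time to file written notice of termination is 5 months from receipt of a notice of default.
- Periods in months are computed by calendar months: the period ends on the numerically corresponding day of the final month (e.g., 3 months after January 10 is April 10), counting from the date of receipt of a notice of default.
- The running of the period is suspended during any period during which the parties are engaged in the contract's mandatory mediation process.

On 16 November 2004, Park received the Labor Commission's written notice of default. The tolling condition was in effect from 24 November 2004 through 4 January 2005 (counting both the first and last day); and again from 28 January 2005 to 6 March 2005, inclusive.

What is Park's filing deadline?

5 months after 16 November 2004 is April 16, 2005.
From November 24, 2004 through January 4, 2005 inclusive is 42 days; tolling adds 42 days: April 16, 2005 + 42 days = May 28, 2005.
From January 28, 2005 through March 6, 2005 inclusive is 38 days; tolling adds 38 days: May 28, 2005 + 38 days = July 5, 2005.

July 5, 2005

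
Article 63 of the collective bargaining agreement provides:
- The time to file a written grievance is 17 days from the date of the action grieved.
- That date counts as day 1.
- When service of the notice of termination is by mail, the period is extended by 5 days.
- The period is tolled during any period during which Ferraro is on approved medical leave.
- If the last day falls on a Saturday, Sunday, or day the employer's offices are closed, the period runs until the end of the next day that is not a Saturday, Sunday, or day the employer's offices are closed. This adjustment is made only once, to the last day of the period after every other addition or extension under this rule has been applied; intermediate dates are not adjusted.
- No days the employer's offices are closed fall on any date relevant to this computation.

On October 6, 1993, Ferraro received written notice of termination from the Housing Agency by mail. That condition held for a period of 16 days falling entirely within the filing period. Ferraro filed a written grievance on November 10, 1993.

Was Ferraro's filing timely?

Counting October 6, 1993 as day 1, day 17 is October 22, 1993.
Service was by mail, adding 5 days: October 22, 1993 + 5 days = October 27, 1993.
Tolling adds 16 days: October 27, 1993 + 16 days = November 12, 1993.
November 12, 1993 is a Friday and not a day the employer's offices are closed, so no extension applies.
The deadline is November 12, 1993; the filing on November 10, 1993 is on or before that date.

Yes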